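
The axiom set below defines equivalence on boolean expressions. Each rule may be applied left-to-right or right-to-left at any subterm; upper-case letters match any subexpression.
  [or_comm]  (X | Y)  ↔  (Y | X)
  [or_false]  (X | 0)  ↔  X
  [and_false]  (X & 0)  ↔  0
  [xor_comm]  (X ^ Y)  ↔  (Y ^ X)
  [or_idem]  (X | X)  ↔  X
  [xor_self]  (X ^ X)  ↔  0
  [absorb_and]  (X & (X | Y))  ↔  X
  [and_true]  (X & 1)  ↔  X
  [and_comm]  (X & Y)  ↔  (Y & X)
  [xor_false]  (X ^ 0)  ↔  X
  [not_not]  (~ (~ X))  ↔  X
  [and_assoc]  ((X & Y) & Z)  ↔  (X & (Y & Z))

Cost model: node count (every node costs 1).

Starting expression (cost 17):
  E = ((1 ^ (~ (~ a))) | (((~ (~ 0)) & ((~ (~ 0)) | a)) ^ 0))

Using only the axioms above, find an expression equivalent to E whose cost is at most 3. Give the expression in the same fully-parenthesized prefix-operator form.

1. [absorb_and →] ((~ (~ 0)) & ((~ (~ 0)) | a))  →  (~ (~ 0));  E = ((1 ^ (~ (~ a))) | ((~ (~ 0)) ^ 0))
2. [not_not →] (~ (~ a))  →  a;  E = ((1 ^ a) | ((~ (~ 0)) ^ 0))
3. [xor_false →] ((~ (~ 0)) ^ 0)  →  (~ (~ 0));  E = ((1 ^ a) | (~ (~ 0)))
4. [not_not →] (~ (~ 0))  →  0;  E = ((1 ^ a) | 0)
5. [or_false →] ((1 ^ a) | 0)  →  (1 ^ a);  cost 3 ≤ 3, done

(1 ^ a)   [cost 3]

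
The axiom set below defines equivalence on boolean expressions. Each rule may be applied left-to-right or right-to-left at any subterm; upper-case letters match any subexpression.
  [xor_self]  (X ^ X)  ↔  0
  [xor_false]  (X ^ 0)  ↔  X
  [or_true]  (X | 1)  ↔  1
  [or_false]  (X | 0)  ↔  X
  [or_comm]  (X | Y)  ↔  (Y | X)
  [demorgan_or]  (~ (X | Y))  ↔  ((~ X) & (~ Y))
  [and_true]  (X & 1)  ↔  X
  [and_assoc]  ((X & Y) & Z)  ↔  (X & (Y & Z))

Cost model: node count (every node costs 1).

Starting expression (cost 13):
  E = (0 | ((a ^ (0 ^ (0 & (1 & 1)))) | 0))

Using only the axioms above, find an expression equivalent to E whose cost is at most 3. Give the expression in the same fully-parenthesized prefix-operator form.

(a | 0)   [cost 3]

step 1: and_true (→) rewrites (1 & 1) into 1, now (0 | ((a ^ (0 ^ (0 & 1))) | 0))
step 2: and_true (→) rewrites (0 & 1) into 0, now (0 | ((a ^ (0 ^ 0)) | 0))
step 3: or_false (→) rewrites ((a ^ (0 ^ 0)) | 0) into (a ^ (0 ^ 0)), now (0 | (a ^ (0 ^ 0)))
step 4: or_comm (→) rewrites (0 | (a ^ (0 ^ 0))) into ((a ^ (0 ^ 0)) | 0)
step 5: xor_false (→) rewrites (0 ^ 0) into 0, now ((a ^ 0) | 0)
step 6: xor_false (→) rewrites (a ^ 0) into a, reaching cost 3 (bound 3)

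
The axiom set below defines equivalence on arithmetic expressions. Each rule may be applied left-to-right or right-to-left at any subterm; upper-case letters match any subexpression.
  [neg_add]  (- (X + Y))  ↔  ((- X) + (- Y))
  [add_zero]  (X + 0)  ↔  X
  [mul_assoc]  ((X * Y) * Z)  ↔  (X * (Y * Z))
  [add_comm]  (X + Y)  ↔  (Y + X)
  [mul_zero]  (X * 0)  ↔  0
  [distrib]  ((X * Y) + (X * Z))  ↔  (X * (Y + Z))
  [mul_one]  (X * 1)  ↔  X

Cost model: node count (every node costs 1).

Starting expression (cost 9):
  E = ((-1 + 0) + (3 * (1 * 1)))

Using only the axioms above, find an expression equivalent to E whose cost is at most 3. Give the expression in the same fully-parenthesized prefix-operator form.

1. [mul_one →] (1 * 1)  →  1;  E = ((-1 + 0) + (3 * 1))
2. [add_zero →] (-1 + 0)  →  -1;  E = (-1 + (3 * 1))
3. [mul_one →] (3 * 1)  →  3;  cost 3 ≤ 3, done

(-1 + 3)   [cost 3]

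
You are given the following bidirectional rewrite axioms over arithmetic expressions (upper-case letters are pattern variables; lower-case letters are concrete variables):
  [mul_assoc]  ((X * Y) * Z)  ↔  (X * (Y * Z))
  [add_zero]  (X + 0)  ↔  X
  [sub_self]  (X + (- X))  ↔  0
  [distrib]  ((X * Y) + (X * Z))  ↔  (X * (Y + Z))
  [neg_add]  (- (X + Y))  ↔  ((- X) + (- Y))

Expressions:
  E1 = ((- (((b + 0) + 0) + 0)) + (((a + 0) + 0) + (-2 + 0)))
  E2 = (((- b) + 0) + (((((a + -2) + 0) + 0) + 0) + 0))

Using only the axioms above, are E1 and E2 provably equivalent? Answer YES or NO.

(1) (((b + 0) + 0) + 0)  =[add_zero →]=  ((b + 0) + 0)    ⊢ ((- ((b + 0) + 0)) + (((a + 0) + 0) + (-2 + 0)))
(2) ((a + 0) + 0)  =[add_zero →]=  (a + 0)    ⊢ ((- ((b + 0) + 0)) + ((a + 0) + (-2 + 0)))
(3) (-2 + 0)  =[add_zero →]=  -2    ⊢ ((- ((b + 0) + 0)) + ((a + 0) + -2))
(4) (a + 0)  =[add_zero →]=  a    ⊢ ((- ((b + 0) + 0)) + (a + -2))
(5) ((b + 0) + 0)  =[add_zero →]=  (b + 0)    ⊢ ((- (b + 0)) + (a + -2))
(6) (b + 0)  =[add_zero →]=  b    ⊢ ((- b) + (a + -2))
(7) (- b)  =[add_zero ←]=  ((- b) + 0)    ⊢ (((- b) + 0) + (a + -2))
(8) (a + -2)  =[add_zero ←]=  ((a + -2) + 0)    ⊢ (((- b) + 0) + ((a + -2) + 0))
(9) (a + -2)  =[add_zero ←]=  ((a + -2) + 0)    ⊢ (((- b) + 0) + (((a + -2) + 0) + 0))
(10) (a + -2)  =[add_zero ←]=  ((a + -2) + 0)    ⊢ (((- b) + 0) + ((((a + -2) + 0) + 0) + 0))
(11) (a + -2)  =[add_zero ←]=  ((a + -2) + 0)    ⊢ E2

YES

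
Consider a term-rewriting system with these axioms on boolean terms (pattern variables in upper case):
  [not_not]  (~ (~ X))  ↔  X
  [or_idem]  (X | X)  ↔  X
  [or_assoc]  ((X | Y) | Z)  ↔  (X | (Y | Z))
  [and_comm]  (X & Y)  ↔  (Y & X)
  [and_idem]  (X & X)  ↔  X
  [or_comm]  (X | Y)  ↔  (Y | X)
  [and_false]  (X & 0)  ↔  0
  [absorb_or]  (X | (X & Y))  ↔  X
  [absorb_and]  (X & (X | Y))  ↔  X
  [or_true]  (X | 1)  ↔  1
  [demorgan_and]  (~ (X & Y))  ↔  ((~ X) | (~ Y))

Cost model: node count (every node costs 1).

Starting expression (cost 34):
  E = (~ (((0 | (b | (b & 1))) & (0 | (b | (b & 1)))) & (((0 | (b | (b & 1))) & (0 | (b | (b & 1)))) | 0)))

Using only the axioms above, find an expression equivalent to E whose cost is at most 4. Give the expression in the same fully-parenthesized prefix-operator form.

(~ (0 | b))   [cost 4]

1. [absorb_and →] (((0 | (b | (b & 1))) & (0 | (b | (b & 1)))) & (((0 | (b | (b & 1))) & (0 | (b | (b & 1)))) | 0))  →  ((0 | (b | (b & 1))) & (0 | (b | (b & 1))));  E = (~ ((0 | (b | (b & 1))) & (0 | (b | (b & 1)))))
2. [and_idem →] ((0 | (b | (b & 1))) & (0 | (b | (b & 1))))  →  (0 | (b | (b & 1)));  E = (~ (0 | (b | (b & 1))))
3. [absorb_or →] (b | (b & 1))  →  b;  cost 4 ≤ 4, done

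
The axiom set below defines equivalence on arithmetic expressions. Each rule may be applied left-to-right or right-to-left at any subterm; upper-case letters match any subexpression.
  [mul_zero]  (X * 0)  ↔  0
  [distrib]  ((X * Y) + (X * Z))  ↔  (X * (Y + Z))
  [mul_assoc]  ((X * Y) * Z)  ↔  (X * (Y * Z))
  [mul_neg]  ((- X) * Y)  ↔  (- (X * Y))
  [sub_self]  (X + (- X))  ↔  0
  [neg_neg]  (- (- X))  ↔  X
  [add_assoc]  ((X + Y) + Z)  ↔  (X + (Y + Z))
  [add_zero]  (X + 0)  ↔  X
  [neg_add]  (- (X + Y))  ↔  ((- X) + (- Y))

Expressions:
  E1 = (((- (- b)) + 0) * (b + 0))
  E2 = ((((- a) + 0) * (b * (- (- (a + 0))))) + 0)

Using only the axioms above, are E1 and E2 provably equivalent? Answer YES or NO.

The axioms are sound identities: if E1 ↔* E2 then E1 and E2 evaluate identically under any assignment.
Under a=0, b=1: E1 evaluates to 1, E2 to 0. Distinct ⇒ no rewrite sequence connects them.

NO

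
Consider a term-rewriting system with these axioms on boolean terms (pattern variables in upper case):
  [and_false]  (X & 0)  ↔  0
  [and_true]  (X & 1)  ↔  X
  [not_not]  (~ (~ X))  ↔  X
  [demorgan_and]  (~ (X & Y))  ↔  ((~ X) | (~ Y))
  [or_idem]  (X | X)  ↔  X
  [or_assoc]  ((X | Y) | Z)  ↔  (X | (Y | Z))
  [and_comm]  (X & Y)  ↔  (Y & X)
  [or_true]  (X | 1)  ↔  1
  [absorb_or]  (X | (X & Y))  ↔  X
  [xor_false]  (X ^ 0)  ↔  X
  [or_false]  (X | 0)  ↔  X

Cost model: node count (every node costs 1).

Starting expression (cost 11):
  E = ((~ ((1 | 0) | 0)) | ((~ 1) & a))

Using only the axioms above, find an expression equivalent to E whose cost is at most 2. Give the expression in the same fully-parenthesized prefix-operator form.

(~ 1)   [cost 2]

(1) (1 | 0)  =[or_false →]=  1    ⊢ ((~ (1 | 0)) | ((~ 1) & a))
(2) (1 | 0)  =[or_false →]=  1    ⊢ ((~ 1) | ((~ 1) & a))
(3) ((~ 1) | ((~ 1) & a))  =[absorb_or →]=  (~ 1)    ⊢ cost 2, within 2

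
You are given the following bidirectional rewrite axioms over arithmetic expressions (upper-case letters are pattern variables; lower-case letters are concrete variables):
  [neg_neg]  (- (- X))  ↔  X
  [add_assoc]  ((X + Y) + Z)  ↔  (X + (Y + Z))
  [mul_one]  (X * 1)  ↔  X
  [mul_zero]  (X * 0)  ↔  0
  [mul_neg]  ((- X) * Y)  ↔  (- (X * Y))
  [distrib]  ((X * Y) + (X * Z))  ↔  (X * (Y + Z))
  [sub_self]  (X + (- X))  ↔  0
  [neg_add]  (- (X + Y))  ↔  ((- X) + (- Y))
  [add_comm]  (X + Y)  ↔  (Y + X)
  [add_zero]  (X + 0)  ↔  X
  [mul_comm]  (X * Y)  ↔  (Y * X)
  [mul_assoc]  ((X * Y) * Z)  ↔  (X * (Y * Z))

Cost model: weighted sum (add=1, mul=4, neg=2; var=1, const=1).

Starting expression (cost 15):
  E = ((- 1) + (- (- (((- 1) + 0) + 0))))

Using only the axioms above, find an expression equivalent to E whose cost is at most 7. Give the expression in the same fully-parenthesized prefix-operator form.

((- 1) + (- 1))   [cost 7]

(1) (((- 1) + 0) + 0)  =[add_zero →]=  ((- 1) + 0)    ⊢ ((- 1) + (- (- ((- 1) + 0))))
(2) ((- 1) + 0)  =[add_zero →]=  (- 1)    ⊢ ((- 1) + (- (- (- 1))))
(3) (- (- (- 1)))  =[neg_neg →]=  (- 1)    ⊢ cost 7, within 7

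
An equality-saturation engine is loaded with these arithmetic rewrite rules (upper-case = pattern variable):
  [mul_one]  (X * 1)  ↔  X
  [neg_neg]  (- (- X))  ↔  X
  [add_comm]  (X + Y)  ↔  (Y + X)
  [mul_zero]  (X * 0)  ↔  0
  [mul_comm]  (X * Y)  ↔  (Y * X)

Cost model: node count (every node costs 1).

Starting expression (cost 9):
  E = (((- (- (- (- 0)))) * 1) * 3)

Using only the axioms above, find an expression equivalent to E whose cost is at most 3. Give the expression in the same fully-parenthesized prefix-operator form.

(0 * 3)   [cost 3]

1. [neg_neg →] (- (- (- (- 0))))  →  (- (- 0));  E = (((- (- 0)) * 1) * 3)
2. [neg_neg →] (- (- 0))  →  0;  E = ((0 * 1) * 3)
3. [mul_one →] (0 * 1)  →  0;  cost 3 ≤ 3, done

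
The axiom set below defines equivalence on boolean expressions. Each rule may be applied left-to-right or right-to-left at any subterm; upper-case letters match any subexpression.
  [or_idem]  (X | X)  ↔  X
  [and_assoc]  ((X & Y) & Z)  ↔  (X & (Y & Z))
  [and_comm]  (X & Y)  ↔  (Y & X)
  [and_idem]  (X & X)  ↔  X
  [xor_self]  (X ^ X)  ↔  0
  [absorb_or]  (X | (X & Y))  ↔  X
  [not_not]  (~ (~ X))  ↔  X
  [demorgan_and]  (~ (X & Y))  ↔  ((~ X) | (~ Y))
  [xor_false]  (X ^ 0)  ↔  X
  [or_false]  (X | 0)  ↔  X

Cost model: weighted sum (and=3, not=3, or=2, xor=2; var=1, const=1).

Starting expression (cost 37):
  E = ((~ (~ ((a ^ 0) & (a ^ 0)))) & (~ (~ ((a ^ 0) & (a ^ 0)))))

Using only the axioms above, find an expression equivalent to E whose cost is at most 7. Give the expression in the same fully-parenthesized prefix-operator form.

step 1: and_idem (→) rewrites ((~ (~ ((a ^ 0) & (a ^ 0)))) & (~ (~ ((a ^ 0) & (a ^ 0))))) into (~ (~ ((a ^ 0) & (a ^ 0))))
step 2: and_idem (→) rewrites ((a ^ 0) & (a ^ 0)) into (a ^ 0), now (~ (~ (a ^ 0)))
step 3: xor_false (→) rewrites (a ^ 0) into a, reaching cost 7 (bound 7)

(~ (~ a))   [cost 7]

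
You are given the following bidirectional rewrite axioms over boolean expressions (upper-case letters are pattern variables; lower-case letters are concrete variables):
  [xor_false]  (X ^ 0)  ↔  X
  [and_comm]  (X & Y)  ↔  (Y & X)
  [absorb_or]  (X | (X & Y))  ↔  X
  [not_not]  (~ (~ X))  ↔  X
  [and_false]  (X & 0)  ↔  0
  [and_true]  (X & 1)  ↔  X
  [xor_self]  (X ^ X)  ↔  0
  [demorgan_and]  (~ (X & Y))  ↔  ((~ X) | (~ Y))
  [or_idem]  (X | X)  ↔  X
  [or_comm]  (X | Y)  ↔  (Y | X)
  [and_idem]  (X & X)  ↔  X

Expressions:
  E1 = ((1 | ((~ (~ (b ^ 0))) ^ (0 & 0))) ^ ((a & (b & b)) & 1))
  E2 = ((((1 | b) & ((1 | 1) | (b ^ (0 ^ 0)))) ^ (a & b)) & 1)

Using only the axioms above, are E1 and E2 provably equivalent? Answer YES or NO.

YES

(1) (~ (~ (b ^ 0)))  =[not_not →]=  (b ^ 0)    ⊢ ((1 | ((b ^ 0) ^ (0 & 0))) ^ ((a & (b & b)) & 1))
(2) (0 & 0)  =[and_idem →]=  0    ⊢ ((1 | ((b ^ 0) ^ 0)) ^ ((a & (b & b)) & 1))
(3) ((b ^ 0) ^ 0)  =[xor_false →]=  (b ^ 0)    ⊢ ((1 | (b ^ 0)) ^ ((a & (b & b)) & 1))
(4) ((a & (b & b)) & 1)  =[and_true →]=  (a & (b & b))    ⊢ ((1 | (b ^ 0)) ^ (a & (b & b)))
(5) (b ^ 0)  =[xor_false →]=  b    ⊢ ((1 | b) ^ (a & (b & b)))
(6) (b & b)  =[and_idem →]=  b    ⊢ ((1 | b) ^ (a & b))
(7) (1 | b)  =[and_idem ←]=  ((1 | b) & (1 | b))    ⊢ (((1 | b) & (1 | b)) ^ (a & b))
(8) b  =[xor_false ←]=  (b ^ 0)    ⊢ (((1 | b) & (1 | (b ^ 0))) ^ (a & b))
(9) 0  =[xor_false ←]=  (0 ^ 0)    ⊢ (((1 | b) & (1 | (b ^ (0 ^ 0)))) ^ (a & b))
(10) 1  =[or_idem ←]=  (1 | 1)    ⊢ (((1 | b) & ((1 | 1) | (b ^ (0 ^ 0)))) ^ (a & b))
(11) (((1 | b) & ((1 | 1) | (b ^ (0 ^ 0)))) ^ (a & b))  =[and_true ←]=  ((((1 | b) & ((1 | 1) | (b ^ (0 ^ 0)))) ^ (a & b)) & 1)    ⊢ E2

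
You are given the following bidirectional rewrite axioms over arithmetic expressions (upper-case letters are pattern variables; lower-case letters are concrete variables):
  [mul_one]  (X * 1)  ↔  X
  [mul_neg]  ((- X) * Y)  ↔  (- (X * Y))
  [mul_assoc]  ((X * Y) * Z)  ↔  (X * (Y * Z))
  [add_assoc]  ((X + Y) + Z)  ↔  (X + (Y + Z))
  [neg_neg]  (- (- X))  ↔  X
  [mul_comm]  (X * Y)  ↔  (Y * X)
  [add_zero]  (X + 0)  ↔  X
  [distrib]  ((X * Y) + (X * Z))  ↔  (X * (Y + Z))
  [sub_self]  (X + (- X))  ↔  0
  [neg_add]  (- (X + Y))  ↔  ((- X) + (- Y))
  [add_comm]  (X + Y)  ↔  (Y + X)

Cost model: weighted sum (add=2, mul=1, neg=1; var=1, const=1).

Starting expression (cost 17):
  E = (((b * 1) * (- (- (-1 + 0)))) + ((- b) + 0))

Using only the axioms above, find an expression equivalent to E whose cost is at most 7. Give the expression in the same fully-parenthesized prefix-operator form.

((b * -1) + (- b))   [cost 7]

(1) (- (- (-1 + 0)))  =[neg_neg →]=  (-1 + 0)    ⊢ (((b * 1) * (-1 + 0)) + ((- b) + 0))
(2) (b * 1)  =[mul_one →]=  b    ⊢ ((b * (-1 + 0)) + ((- b) + 0))
(3) ((- b) + 0)  =[add_zero →]=  (- b)    ⊢ ((b * (-1 + 0)) + (- b))
(4) (-1 + 0)  =[add_zero →]=  -1    ⊢ cost 7, within 7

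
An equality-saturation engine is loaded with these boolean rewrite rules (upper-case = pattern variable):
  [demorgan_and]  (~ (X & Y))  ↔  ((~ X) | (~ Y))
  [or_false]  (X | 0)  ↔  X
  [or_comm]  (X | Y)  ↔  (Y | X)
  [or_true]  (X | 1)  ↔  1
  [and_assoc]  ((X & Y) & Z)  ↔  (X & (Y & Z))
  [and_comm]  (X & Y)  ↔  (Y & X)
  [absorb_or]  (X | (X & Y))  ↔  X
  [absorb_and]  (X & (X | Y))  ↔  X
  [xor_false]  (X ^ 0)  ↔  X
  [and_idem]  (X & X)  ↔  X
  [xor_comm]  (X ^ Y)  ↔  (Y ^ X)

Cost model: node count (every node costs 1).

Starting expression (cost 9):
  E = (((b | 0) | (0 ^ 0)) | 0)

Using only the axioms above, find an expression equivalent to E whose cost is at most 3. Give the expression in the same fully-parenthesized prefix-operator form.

1. [or_false →] (((b | 0) | (0 ^ 0)) | 0)  →  ((b | 0) | (0 ^ 0))
2. [xor_false →] (0 ^ 0)  →  0;  E = ((b | 0) | 0)
3. [or_false →] (b | 0)  →  b;  cost 3 ≤ 3, done

(b | 0)   [cost 3]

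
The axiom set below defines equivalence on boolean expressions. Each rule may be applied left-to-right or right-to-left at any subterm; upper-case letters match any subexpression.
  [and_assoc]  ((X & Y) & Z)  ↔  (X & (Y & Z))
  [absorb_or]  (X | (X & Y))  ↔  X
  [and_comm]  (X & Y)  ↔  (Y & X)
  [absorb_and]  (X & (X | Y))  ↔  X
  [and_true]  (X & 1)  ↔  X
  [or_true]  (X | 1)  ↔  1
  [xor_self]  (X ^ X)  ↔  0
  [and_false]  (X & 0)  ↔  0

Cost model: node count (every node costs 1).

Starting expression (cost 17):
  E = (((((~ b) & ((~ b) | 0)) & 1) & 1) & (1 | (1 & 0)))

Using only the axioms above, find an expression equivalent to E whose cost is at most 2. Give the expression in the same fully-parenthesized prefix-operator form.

(~ b)   [cost 2]

step 1: and_true (→) rewrites ((((~ b) & ((~ b) | 0)) & 1) & 1) into (((~ b) & ((~ b) | 0)) & 1), now ((((~ b) & ((~ b) | 0)) & 1) & (1 | (1 & 0)))
step 2: and_true (→) rewrites (((~ b) & ((~ b) | 0)) & 1) into ((~ b) & ((~ b) | 0)), now (((~ b) & ((~ b) | 0)) & (1 | (1 & 0)))
step 3: absorb_and (→) rewrites ((~ b) & ((~ b) | 0)) into (~ b), now ((~ b) & (1 | (1 & 0)))
step 4: absorb_or (→) rewrites (1 | (1 & 0)) into 1, now ((~ b) & 1)
step 5: and_true (→) rewrites ((~ b) & 1) into (~ b), reaching cost 2 (bound 2)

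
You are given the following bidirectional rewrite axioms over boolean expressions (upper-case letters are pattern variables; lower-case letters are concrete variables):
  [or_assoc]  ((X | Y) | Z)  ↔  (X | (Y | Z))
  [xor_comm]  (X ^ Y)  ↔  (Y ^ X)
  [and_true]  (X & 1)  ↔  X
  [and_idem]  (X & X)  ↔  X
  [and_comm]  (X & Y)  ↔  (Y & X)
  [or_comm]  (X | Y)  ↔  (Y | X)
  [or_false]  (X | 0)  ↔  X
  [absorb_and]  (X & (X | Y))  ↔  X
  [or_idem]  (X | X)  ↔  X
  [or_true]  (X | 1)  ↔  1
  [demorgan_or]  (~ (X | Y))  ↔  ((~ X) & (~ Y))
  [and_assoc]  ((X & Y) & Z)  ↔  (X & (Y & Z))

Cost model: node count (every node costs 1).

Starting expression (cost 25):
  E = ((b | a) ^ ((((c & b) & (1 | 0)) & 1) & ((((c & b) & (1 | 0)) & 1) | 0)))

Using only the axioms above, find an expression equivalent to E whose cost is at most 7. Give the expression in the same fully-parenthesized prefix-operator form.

1. [absorb_and →] ((((c & b) & (1 | 0)) & 1) & ((((c & b) & (1 | 0)) & 1) | 0))  →  (((c & b) & (1 | 0)) & 1);  E = ((b | a) ^ (((c & b) & (1 | 0)) & 1))
2. [or_false →] (1 | 0)  →  1;  E = ((b | a) ^ (((c & b) & 1) & 1))
3. [and_true →] (((c & b) & 1) & 1)  →  ((c & b) & 1);  E = ((b | a) ^ ((c & b) & 1))
4. [and_true →] ((c & b) & 1)  →  (c & b);  cost 7 ≤ 7, done

((b | a) ^ (c & b))   [cost 7]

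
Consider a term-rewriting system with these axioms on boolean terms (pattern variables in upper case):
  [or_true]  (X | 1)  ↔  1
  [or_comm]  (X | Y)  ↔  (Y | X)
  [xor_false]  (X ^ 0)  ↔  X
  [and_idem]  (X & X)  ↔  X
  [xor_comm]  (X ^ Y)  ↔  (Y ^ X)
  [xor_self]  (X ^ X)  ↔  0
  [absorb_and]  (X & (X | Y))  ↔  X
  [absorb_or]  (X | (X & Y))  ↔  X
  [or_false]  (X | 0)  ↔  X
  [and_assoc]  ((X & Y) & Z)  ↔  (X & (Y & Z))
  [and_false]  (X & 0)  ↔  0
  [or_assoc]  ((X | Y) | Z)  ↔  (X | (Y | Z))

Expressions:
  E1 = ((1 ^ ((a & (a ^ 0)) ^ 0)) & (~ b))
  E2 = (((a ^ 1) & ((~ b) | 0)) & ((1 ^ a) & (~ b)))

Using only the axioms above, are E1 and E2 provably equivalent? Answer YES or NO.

YES

step 1: xor_false (→) rewrites ((a & (a ^ 0)) ^ 0) into (a & (a ^ 0)), now ((1 ^ (a & (a ^ 0))) & (~ b))
step 2: xor_false (→) rewrites (a ^ 0) into a, now ((1 ^ (a & a)) & (~ b))
step 3: and_idem (→) rewrites (a & a) into a, now ((1 ^ a) & (~ b))
step 4: and_idem (←) rewrites ((1 ^ a) & (~ b)) into (((1 ^ a) & (~ b)) & ((1 ^ a) & (~ b)))
step 5: or_false (←) rewrites (~ b) into ((~ b) | 0), now (((1 ^ a) & ((~ b) | 0)) & ((1 ^ a) & (~ b)))
step 6: xor_comm (→) rewrites (1 ^ a) into (a ^ 1), which is E2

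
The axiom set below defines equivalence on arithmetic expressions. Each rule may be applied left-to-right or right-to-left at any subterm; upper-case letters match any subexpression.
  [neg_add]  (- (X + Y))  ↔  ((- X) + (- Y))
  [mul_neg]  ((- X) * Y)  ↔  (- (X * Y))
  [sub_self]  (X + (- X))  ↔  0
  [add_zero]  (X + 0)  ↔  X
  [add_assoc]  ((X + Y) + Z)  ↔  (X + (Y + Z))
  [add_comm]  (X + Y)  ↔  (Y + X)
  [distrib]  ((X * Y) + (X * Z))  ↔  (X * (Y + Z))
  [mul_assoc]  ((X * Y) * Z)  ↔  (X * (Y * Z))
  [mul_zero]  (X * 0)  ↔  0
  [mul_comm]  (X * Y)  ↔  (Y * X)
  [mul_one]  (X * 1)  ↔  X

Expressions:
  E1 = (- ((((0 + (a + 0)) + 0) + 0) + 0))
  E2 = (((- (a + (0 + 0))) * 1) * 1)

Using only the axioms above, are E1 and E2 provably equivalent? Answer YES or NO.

1. [add_zero →] ((0 + (a + 0)) + 0)  →  (0 + (a + 0));  E1 = (- (((0 + (a + 0)) + 0) + 0))
2. [add_zero →] (a + 0)  →  a;  E1 = (- (((0 + a) + 0) + 0))
3. [add_zero →] ((0 + a) + 0)  →  (0 + a);  E1 = (- ((0 + a) + 0))
4. [add_comm →] ((0 + a) + 0)  →  (0 + (0 + a));  E1 = (- (0 + (0 + a)))
5. [add_comm →] (0 + a)  →  (a + 0);  E1 = (- (0 + (a + 0)))
6. [add_comm →] (0 + (a + 0))  →  ((a + 0) + 0);  E1 = (- ((a + 0) + 0))
7. [add_zero →] (a + 0)  →  a;  E1 = (- (a + 0))
8. [mul_one ←] (- (a + 0))  →  ((- (a + 0)) * 1)
9. [mul_one ←] (- (a + 0))  →  ((- (a + 0)) * 1);  E1 = (((- (a + 0)) * 1) * 1)
10. [add_zero ←] 0  →  (0 + 0);  this is E2

YES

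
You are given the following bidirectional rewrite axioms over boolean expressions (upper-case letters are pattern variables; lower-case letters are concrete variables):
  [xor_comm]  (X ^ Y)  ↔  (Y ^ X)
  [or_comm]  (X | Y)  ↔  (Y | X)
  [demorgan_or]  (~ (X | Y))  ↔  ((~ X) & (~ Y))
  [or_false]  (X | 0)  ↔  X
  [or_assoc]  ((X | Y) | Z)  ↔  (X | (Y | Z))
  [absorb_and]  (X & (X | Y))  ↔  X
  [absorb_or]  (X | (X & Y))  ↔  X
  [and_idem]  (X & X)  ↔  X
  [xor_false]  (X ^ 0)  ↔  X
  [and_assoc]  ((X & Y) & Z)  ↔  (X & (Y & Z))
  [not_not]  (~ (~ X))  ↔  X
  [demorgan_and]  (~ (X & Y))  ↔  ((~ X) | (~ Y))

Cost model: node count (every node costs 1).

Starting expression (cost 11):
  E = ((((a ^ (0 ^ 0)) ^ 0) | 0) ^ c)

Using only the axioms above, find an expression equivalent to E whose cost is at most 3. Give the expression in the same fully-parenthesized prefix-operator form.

(a ^ c)   [cost 3]

(1) (0 ^ 0)  =[xor_false →]=  0    ⊢ ((((a ^ 0) ^ 0) | 0) ^ c)
(2) (a ^ 0)  =[xor_false →]=  a    ⊢ (((a ^ 0) | 0) ^ c)
(3) (a ^ 0)  =[xor_false →]=  a    ⊢ ((a | 0) ^ c)
(4) (a | 0)  =[or_false →]=  a    ⊢ cost 3, within 3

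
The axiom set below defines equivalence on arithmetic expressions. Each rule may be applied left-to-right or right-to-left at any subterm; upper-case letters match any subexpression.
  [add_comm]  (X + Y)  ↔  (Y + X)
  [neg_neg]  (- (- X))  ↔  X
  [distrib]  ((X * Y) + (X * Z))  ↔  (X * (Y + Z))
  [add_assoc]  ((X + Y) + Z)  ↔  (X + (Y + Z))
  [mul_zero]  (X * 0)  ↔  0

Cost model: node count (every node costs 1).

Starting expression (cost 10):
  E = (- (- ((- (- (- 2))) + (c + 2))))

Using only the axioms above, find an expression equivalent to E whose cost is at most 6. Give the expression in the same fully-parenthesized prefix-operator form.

((2 + c) + (- 2))   [cost 6]

(1) (- (- ((- (- (- 2))) + (c + 2))))  =[neg_neg →]=  ((- (- (- 2))) + (c + 2))
(2) (c + 2)  =[add_comm →]=  (2 + c)    ⊢ ((- (- (- 2))) + (2 + c))
(3) ((- (- (- 2))) + (2 + c))  =[add_comm →]=  ((2 + c) + (- (- (- 2))))
(4) (- (- (- 2)))  =[neg_neg →]=  (- 2)    ⊢ cost 6, within 6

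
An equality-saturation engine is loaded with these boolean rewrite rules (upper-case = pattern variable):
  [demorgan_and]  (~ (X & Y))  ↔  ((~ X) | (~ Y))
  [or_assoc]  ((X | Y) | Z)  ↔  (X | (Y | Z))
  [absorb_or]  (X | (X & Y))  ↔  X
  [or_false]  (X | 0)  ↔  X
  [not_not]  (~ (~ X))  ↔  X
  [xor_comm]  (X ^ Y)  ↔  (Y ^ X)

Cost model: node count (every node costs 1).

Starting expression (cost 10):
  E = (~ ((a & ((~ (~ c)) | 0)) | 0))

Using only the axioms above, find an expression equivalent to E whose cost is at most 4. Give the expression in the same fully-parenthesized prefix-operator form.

(~ (a & c))   [cost 4]

step 1: or_false (→) rewrites ((~ (~ c)) | 0) into (~ (~ c)), now (~ ((a & (~ (~ c))) | 0))
step 2: not_not (→) rewrites (~ (~ c)) into c, now (~ ((a & c) | 0))
step 3: or_false (→) rewrites ((a & c) | 0) into (a & c), reaching cost 4 (bound 4)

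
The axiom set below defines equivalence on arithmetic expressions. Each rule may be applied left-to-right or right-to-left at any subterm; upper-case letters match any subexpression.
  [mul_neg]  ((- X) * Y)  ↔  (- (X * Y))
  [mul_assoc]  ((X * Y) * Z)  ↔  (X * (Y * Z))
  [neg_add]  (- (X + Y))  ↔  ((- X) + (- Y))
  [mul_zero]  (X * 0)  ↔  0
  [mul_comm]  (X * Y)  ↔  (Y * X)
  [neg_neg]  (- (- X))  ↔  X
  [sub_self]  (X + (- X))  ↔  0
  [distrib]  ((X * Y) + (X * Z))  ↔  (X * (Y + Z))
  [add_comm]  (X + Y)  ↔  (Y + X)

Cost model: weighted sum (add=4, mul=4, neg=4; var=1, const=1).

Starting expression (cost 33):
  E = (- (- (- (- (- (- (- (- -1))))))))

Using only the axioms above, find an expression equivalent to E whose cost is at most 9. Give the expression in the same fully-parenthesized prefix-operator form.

step 1: neg_neg (→) rewrites (- (- (- (- (- (- -1)))))) into (- (- (- (- -1)))), now (- (- (- (- (- (- -1))))))
step 2: neg_neg (→) rewrites (- (- (- (- -1)))) into (- (- -1)), now (- (- (- (- -1))))
step 3: neg_neg (→) rewrites (- (- (- (- -1)))) into (- (- -1)), reaching cost 9 (bound 9)

(- (- -1))   [cost 9]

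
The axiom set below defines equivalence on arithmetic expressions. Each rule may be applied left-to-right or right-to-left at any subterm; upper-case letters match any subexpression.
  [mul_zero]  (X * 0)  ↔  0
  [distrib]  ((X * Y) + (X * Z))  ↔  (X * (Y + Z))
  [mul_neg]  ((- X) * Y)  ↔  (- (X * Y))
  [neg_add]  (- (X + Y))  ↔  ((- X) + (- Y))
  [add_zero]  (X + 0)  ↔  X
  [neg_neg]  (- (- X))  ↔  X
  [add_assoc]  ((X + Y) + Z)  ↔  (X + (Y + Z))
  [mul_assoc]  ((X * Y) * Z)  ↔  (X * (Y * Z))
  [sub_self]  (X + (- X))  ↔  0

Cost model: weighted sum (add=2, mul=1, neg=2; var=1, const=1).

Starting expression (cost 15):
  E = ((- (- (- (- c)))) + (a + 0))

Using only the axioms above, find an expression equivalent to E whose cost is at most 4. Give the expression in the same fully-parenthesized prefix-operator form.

(c + a)   [cost 4]

step 1: neg_neg (→) rewrites (- (- (- c))) into (- c), now ((- (- c)) + (a + 0))
step 2: neg_neg (→) rewrites (- (- c)) into c, now (c + (a + 0))
step 3: add_zero (→) rewrites (a + 0) into a, reaching cost 4 (bound 4)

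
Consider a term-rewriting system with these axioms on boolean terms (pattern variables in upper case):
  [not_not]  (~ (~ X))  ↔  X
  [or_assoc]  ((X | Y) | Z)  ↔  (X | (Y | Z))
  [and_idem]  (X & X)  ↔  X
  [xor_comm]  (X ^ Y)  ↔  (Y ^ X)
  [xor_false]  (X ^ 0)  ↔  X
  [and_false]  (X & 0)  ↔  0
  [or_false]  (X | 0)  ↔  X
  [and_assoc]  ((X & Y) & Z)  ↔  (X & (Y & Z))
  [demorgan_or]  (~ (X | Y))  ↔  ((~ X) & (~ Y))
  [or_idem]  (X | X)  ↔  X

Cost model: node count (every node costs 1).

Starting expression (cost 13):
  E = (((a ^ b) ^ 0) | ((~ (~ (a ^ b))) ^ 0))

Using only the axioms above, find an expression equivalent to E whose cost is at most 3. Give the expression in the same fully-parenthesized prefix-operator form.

(a ^ b)   [cost 3]

step 1: not_not (→) rewrites (~ (~ (a ^ b))) into (a ^ b), now (((a ^ b) ^ 0) | ((a ^ b) ^ 0))
step 2: or_idem (→) rewrites (((a ^ b) ^ 0) | ((a ^ b) ^ 0)) into ((a ^ b) ^ 0)
step 3: xor_false (→) rewrites ((a ^ b) ^ 0) into (a ^ b), reaching cost 3 (bound 3)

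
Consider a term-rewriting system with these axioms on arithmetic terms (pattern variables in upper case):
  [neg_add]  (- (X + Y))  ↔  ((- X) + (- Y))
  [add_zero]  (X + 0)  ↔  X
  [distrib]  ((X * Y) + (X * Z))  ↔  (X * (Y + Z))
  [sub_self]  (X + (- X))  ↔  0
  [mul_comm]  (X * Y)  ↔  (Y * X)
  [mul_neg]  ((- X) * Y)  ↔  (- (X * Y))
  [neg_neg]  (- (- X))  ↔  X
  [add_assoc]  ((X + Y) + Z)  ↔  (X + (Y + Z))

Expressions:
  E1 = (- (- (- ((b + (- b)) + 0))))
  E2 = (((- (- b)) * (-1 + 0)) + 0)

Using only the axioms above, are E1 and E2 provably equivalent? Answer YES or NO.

NO

The axioms are sound identities: if E1 ↔* E2 then E1 and E2 evaluate identically under any assignment.
Under b=1: E1 evaluates to 0, E2 to -1. Distinct ⇒ no rewrite sequence connects them.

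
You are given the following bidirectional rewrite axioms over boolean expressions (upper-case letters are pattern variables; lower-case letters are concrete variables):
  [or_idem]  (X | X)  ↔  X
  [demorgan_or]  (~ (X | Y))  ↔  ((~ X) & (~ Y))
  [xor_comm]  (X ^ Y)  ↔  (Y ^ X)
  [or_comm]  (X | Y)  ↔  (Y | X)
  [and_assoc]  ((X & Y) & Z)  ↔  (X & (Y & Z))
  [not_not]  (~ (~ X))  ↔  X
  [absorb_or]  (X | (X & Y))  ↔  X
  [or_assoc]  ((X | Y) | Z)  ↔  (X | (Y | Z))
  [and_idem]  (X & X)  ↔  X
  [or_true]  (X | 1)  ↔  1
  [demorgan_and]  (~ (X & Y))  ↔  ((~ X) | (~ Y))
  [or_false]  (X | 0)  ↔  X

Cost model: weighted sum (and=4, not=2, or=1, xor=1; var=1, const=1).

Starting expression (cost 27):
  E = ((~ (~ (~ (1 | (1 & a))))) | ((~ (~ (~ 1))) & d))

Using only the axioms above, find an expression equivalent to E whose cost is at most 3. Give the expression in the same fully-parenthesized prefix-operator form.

1. [absorb_or →] (1 | (1 & a))  →  1;  E = ((~ (~ (~ 1))) | ((~ (~ (~ 1))) & d))
2. [absorb_or →] ((~ (~ (~ 1))) | ((~ (~ (~ 1))) & d))  →  (~ (~ (~ 1)))
3. [not_not →] (~ (~ (~ 1)))  →  (~ 1);  cost 3 ≤ 3, done

(~ 1)   [cost 3]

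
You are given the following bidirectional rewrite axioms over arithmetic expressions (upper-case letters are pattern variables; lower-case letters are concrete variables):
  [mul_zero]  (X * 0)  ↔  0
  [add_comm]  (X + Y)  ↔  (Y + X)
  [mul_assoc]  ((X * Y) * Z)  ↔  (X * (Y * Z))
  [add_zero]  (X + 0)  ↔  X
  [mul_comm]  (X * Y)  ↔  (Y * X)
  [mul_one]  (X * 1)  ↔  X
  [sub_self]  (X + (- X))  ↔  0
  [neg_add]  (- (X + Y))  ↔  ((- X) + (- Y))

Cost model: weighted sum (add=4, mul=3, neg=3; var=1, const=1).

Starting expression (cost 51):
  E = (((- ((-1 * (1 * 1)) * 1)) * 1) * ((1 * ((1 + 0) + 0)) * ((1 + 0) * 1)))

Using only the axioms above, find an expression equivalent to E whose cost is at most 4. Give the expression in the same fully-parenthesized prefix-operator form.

(- -1)   [cost 4]

1. [mul_one →] (1 * 1)  →  1;  E = (((- ((-1 * 1) * 1)) * 1) * ((1 * ((1 + 0) + 0)) * ((1 + 0) * 1)))
2. [add_zero →] ((1 + 0) + 0)  →  (1 + 0);  E = (((- ((-1 * 1) * 1)) * 1) * ((1 * (1 + 0)) * ((1 + 0) * 1)))
3. [add_zero →] (1 + 0)  →  1;  E = (((- ((-1 * 1) * 1)) * 1) * ((1 * (1 + 0)) * (1 * 1)))
4. [mul_one →] (-1 * 1)  →  -1;  E = (((- (-1 * 1)) * 1) * ((1 * (1 + 0)) * (1 * 1)))
5. [add_zero →] (1 + 0)  →  1;  E = (((- (-1 * 1)) * 1) * ((1 * 1) * (1 * 1)))
6. [mul_one →] (-1 * 1)  →  -1;  E = (((- -1) * 1) * ((1 * 1) * (1 * 1)))
7. [mul_one →] ((- -1) * 1)  →  (- -1);  E = ((- -1) * ((1 * 1) * (1 * 1)))
8. [mul_one →] (1 * 1)  →  1;  E = ((- -1) * ((1 * 1) * 1))
9. [mul_one →] (1 * 1)  →  1;  E = ((- -1) * (1 * 1))
10. [mul_one →] (1 * 1)  →  1;  E = ((- -1) * 1)
11. [mul_one →] ((- -1) * 1)  →  (- -1);  cost 4 ≤ 4, done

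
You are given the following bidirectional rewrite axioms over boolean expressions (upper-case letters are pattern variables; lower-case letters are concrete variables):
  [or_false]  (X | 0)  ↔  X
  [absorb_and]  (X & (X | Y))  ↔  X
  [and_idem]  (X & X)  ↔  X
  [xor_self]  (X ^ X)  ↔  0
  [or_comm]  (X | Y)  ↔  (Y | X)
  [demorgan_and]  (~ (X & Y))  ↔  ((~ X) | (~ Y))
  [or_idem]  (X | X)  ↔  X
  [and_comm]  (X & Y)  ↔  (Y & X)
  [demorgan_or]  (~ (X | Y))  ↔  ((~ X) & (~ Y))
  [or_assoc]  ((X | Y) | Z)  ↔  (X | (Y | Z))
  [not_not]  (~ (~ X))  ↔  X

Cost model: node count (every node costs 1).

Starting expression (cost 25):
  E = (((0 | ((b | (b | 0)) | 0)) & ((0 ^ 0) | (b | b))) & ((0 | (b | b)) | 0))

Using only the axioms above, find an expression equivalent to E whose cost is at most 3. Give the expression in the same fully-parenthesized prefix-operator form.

(0 | b)   [cost 3]

(1) (b | 0)  =[or_false →]=  b    ⊢ (((0 | ((b | b) | 0)) & ((0 ^ 0) | (b | b))) & ((0 | (b | b)) | 0))
(2) ((b | b) | 0)  =[or_false →]=  (b | b)    ⊢ (((0 | (b | b)) & ((0 ^ 0) | (b | b))) & ((0 | (b | b)) | 0))
(3) (0 ^ 0)  =[xor_self →]=  0    ⊢ (((0 | (b | b)) & (0 | (b | b))) & ((0 | (b | b)) | 0))
(4) ((0 | (b | b)) & (0 | (b | b)))  =[and_idem →]=  (0 | (b | b))    ⊢ ((0 | (b | b)) & ((0 | (b | b)) | 0))
(5) ((0 | (b | b)) & ((0 | (b | b)) | 0))  =[absorb_and →]=  (0 | (b | b))
(6) (b | b)  =[or_idem →]=  b    ⊢ cost 3, within 3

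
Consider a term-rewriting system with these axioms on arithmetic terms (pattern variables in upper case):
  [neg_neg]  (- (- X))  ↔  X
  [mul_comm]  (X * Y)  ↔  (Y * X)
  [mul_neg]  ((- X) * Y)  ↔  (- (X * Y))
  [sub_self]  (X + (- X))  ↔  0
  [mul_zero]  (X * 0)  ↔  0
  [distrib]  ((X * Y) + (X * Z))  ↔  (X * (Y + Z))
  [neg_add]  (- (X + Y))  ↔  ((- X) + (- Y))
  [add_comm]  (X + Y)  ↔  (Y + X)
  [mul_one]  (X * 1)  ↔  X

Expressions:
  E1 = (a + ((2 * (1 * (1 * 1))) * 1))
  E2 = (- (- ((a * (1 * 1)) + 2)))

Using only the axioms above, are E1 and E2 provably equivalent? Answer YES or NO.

YES

1. [mul_one →] (1 * 1)  →  1;  E1 = (a + ((2 * (1 * 1)) * 1))
2. [mul_one →] (1 * 1)  →  1;  E1 = (a + ((2 * 1) * 1))
3. [mul_one →] (2 * 1)  →  2;  E1 = (a + (2 * 1))
4. [mul_one →] (2 * 1)  →  2;  E1 = (a + 2)
5. [mul_one ←] a  →  (a * 1);  E1 = ((a * 1) + 2)
6. [neg_neg ←] ((a * 1) + 2)  →  (- (- ((a * 1) + 2)))
7. [mul_one ←] 1  →  (1 * 1);  this is E2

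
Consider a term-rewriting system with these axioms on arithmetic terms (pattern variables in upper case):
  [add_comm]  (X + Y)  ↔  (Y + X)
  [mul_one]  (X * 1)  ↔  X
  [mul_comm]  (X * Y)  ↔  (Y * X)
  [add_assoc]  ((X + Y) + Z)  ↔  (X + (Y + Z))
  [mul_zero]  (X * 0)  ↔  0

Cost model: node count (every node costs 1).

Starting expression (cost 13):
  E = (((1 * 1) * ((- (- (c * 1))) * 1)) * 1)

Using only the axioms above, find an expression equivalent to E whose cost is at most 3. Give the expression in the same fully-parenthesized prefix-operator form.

(- (- c))   [cost 3]

1. [mul_one →] (c * 1)  →  c;  E = (((1 * 1) * ((- (- c)) * 1)) * 1)
2. [mul_comm →] ((1 * 1) * ((- (- c)) * 1))  →  (((- (- c)) * 1) * (1 * 1));  E = ((((- (- c)) * 1) * (1 * 1)) * 1)
3. [mul_one →] (1 * 1)  →  1;  E = ((((- (- c)) * 1) * 1) * 1)
4. [mul_one →] ((- (- c)) * 1)  →  (- (- c));  E = (((- (- c)) * 1) * 1)
5. [mul_one →] (((- (- c)) * 1) * 1)  →  ((- (- c)) * 1)
6. [mul_one →] ((- (- c)) * 1)  →  (- (- c));  cost 3 ≤ 3, done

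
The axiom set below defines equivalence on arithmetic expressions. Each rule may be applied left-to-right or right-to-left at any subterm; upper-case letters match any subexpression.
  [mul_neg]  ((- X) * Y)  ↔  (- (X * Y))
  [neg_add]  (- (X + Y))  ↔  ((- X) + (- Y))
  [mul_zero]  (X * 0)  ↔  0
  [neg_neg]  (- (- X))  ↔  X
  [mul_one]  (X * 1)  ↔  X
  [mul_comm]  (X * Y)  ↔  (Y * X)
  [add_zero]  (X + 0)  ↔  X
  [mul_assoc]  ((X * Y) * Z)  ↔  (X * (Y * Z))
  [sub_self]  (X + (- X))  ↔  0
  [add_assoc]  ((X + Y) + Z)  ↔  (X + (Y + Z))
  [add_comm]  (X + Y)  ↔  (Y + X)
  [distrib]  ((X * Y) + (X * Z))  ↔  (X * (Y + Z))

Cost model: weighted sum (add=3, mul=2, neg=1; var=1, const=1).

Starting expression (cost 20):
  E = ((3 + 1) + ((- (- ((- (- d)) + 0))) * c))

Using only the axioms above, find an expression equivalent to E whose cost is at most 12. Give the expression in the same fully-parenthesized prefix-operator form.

((3 + 1) + (d * c))   [cost 12]

1. [add_zero →] ((- (- d)) + 0)  →  (- (- d));  E = ((3 + 1) + ((- (- (- (- d)))) * c))
2. [neg_neg →] (- (- (- (- d))))  →  (- (- d));  E = ((3 + 1) + ((- (- d)) * c))
3. [neg_neg →] (- (- d))  →  d;  cost 12 ≤ 12, done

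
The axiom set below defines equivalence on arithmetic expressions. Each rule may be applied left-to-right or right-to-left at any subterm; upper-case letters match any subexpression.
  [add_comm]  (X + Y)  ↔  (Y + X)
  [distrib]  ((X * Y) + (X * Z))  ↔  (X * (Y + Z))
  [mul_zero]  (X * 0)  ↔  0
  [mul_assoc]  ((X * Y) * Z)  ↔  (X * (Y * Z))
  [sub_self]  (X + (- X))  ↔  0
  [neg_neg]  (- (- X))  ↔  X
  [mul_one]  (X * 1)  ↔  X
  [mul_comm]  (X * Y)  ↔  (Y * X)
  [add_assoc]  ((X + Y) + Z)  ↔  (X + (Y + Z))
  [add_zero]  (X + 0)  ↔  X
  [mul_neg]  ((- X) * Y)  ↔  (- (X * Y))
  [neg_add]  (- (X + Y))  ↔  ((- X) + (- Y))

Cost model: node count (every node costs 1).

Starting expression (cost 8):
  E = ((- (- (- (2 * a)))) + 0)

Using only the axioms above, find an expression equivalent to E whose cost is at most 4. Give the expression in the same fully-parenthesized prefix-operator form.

step 1: neg_neg (→) rewrites (- (- (- (2 * a)))) into (- (2 * a)), now ((- (2 * a)) + 0)
step 2: add_zero (→) rewrites ((- (2 * a)) + 0) into (- (2 * a)), reaching cost 4 (bound 4)

(- (2 * a))   [cost 4]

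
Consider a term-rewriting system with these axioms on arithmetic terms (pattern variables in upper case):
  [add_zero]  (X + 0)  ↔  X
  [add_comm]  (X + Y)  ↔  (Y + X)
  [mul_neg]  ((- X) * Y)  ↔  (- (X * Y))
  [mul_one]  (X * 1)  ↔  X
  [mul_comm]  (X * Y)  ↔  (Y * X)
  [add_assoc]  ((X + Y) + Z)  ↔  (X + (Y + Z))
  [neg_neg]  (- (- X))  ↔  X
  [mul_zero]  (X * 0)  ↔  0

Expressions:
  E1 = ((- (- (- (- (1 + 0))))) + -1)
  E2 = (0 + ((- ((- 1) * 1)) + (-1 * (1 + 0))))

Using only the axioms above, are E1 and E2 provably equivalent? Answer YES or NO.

1. [add_zero →] (1 + 0)  →  1;  E1 = ((- (- (- (- 1)))) + -1)
2. [neg_neg →] (- (- (- 1)))  →  (- 1);  E1 = ((- (- 1)) + -1)
3. [neg_neg →] (- (- 1))  →  1;  E1 = (1 + -1)
4. [add_zero ←] (1 + -1)  →  ((1 + -1) + 0)
5. [add_comm →] ((1 + -1) + 0)  →  (0 + (1 + -1))
6. [mul_one ←] -1  →  (-1 * 1);  E1 = (0 + (1 + (-1 * 1)))
7. [neg_neg ←] 1  →  (- (- 1));  E1 = (0 + ((- (- 1)) + (-1 * 1)))
8. [add_zero ←] 1  →  (1 + 0);  E1 = (0 + ((- (- 1)) + (-1 * (1 + 0))))
9. [mul_one ←] (- 1)  →  ((- 1) * 1);  this is E2

YES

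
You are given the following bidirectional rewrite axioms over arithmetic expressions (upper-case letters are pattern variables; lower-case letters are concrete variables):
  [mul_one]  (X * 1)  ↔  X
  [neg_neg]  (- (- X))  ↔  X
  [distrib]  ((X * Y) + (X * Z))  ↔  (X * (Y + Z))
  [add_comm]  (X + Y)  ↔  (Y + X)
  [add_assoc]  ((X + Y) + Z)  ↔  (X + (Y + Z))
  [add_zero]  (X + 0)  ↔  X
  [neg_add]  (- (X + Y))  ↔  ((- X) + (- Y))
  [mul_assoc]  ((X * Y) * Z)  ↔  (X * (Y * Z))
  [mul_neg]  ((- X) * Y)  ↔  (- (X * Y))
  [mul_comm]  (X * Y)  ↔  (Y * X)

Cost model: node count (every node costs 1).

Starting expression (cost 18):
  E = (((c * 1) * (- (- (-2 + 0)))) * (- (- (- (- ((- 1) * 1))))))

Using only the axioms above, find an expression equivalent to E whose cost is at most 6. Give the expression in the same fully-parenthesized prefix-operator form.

((c * -2) * (- 1))   [cost 6]

step 1: neg_neg (→) rewrites (- (- (- ((- 1) * 1)))) into (- ((- 1) * 1)), now (((c * 1) * (- (- (-2 + 0)))) * (- (- ((- 1) * 1))))
step 2: neg_neg (→) rewrites (- (- (-2 + 0))) into (-2 + 0), now (((c * 1) * (-2 + 0)) * (- (- ((- 1) * 1))))
step 3: mul_one (→) rewrites ((- 1) * 1) into (- 1), now (((c * 1) * (-2 + 0)) * (- (- (- 1))))
step 4: mul_one (→) rewrites (c * 1) into c, now ((c * (-2 + 0)) * (- (- (- 1))))
step 5: neg_neg (→) rewrites (- (- 1)) into 1, now ((c * (-2 + 0)) * (- 1))
step 6: add_zero (→) rewrites (-2 + 0) into -2, reaching cost 6 (bound 6)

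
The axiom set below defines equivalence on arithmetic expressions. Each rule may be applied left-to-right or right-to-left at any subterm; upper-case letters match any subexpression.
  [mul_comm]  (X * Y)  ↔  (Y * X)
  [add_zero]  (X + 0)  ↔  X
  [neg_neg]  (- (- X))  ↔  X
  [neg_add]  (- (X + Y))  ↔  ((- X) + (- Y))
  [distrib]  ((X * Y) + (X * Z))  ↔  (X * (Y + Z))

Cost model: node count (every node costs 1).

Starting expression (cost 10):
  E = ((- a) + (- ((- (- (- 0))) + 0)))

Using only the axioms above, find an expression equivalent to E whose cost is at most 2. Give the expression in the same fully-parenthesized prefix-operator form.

(- a)   [cost 2]

1. [add_zero →] ((- (- (- 0))) + 0)  →  (- (- (- 0)));  E = ((- a) + (- (- (- (- 0)))))
2. [neg_neg →] (- (- 0))  →  0;  E = ((- a) + (- (- 0)))
3. [neg_neg →] (- (- 0))  →  0;  E = ((- a) + 0)
4. [add_zero →] ((- a) + 0)  →  (- a);  cost 2 ≤ 2, done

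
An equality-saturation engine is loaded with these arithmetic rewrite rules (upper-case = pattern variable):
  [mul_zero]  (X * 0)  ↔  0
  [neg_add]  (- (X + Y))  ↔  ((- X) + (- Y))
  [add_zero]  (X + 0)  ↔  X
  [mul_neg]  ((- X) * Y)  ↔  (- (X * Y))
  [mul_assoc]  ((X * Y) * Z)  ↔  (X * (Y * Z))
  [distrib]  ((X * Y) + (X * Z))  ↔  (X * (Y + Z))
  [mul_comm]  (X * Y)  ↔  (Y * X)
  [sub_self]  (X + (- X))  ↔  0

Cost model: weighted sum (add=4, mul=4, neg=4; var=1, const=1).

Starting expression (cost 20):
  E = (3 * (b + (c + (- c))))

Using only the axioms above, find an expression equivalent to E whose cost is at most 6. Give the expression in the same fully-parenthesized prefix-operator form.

(1) (c + (- c))  =[sub_self →]=  0    ⊢ (3 * (b + 0))
(2) (b + 0)  =[add_zero →]=  b    ⊢ cost 6, within 6

(3 * b)   [cost 6]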